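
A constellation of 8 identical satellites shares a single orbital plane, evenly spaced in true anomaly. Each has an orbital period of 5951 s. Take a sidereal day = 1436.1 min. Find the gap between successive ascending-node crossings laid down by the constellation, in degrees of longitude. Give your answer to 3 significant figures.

3.11°

Single-satellite node shift = (5951.0/86166) × 360° = 24.86°.
With 8 satellites evenly phased, successive equator crossings are 24.86/8 = 3.108° apart.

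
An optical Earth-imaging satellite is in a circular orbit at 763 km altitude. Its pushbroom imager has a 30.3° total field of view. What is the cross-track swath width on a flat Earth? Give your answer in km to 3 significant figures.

413 km

Half-angle = 30.3°/2 = 15.15°.
Swath width ≈ 2h·tan(θ/2) = 2 × 763 × tan(15.15°) = 413.2 km.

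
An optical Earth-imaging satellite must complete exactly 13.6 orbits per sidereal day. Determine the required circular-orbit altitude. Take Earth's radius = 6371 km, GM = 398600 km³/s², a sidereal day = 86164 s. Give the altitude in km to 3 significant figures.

Required period T = 86164 / 13.6 = 6335.6 s.
From T = 2π√(a³/μ): a = (μ T²/4π²)^(1/3) = (398600 × 6335.6² / 4π²)^(1/3) = 7400 km.
Altitude h = a − R = 7400 − 6371 = 1029 km.

1030 km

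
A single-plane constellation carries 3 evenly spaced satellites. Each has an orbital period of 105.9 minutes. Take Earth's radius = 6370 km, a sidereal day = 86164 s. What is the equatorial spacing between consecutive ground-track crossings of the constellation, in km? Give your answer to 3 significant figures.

T = 105.9 min = 6354.0 s.
Single-satellite node shift = (6354.0/86164) × 360° = 26.55°.
With 3 satellites evenly phased, successive equator crossings are 26.55/3 = 8.849° apart.
That is 8.849 × 111.2 = 984 km at the equator.

984 km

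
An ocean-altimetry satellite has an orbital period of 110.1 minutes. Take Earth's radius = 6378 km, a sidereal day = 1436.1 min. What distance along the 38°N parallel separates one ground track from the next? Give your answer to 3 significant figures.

T = 110.1 min = 6606.0 s.
Node shift per orbit = (6606.0/86166) × 360° = 27.60°.
Equatorial spacing = 27.60 × 111.3 km/° = 3072 km.
At 38° latitude, spacing = 3072 × cos(38°) = 2421 km.

2420 km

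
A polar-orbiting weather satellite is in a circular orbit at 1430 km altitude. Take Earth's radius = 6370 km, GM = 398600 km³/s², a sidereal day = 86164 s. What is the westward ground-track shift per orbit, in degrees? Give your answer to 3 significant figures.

28.6°

Semi-major axis a = 6370 + 1430 = 7800 km. Period T = 2π√(a³/μ) = 2π√(7800³/398600) = 6855.7 s = 114.26 min.
During one orbit Earth rotates (6855.7 / 86164) × 360° = 28.64°.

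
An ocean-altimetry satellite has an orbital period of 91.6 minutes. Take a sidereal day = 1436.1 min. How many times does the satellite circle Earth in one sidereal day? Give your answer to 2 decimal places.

15.68

T = 91.6 min = 5496.0 s.
Orbits per sidereal day = 86166 / 5496.0 = 15.678.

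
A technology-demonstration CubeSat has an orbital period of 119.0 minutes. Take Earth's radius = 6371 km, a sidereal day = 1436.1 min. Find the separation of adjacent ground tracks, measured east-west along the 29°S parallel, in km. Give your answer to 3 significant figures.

T = 119.0 min = 7140.0 s.
Node shift per orbit = (7140.0/86166) × 360° = 29.83°.
Equatorial spacing = 29.83 × 111.2 km/° = 3317 km.
At 29° latitude, spacing = 3317 × cos(29°) = 2901 km.

2900 km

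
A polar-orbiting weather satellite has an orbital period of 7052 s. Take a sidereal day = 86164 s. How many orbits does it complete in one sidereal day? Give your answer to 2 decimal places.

12.22

Orbits per sidereal day = 86164 / 7052.0 = 12.218.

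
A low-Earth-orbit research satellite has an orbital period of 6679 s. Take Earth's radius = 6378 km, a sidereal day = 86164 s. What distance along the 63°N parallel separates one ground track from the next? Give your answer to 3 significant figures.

Node shift per orbit = (6679.0/86164) × 360° = 27.91°.
Equatorial spacing = 27.91 × 111.3 km/° = 3106 km.
At 63° latitude, spacing = 3106 × cos(63°) = 1410 km.

1410 km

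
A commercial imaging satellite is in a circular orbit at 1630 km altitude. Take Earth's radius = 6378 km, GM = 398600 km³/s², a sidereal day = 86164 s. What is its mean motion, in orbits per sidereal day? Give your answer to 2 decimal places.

12.08

Semi-major axis a = 6378 + 1630 = 8008 km. Period T = 2π√(a³/μ) = 2π√(8008³/398600) = 7131.8 s = 118.86 min.
Orbits per sidereal day = 86164 / 7131.8 = 12.082.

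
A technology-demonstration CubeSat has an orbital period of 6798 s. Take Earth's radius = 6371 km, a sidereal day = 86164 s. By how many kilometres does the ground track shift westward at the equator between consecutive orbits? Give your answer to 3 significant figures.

During one orbit Earth rotates (6798.0 / 86164) × 360° = 28.40°.
At the equator that is 28.40° × (2π·6371/360) km/° = 28.40 × 111.2 = 3158 km.

3160 km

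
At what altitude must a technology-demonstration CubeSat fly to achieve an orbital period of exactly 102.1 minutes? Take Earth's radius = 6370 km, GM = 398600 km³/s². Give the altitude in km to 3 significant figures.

T = 102.1 min = 6126.0 s.
From T = 2π√(a³/μ): a = (μ T²/4π²)^(1/3) = (398600 × 6126.0² / 4π²)^(1/3) = 7236 km.
Altitude h = a − R = 7236 − 6370 = 866 km.

866 km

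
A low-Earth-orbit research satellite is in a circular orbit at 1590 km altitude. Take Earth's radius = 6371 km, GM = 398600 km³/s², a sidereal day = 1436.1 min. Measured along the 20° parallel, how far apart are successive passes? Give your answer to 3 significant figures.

3090 km

Semi-major axis a = 6371 + 1590 = 7961 km. Period T = 2π√(a³/μ) = 2π√(7961³/398600) = 7069.1 s = 117.82 min.
Node shift per orbit = (7069.1/86166) × 360° = 29.53°.
Equatorial spacing = 29.53 × 111.2 km/° = 3284 km.
At 20° latitude, spacing = 3284 × cos(20°) = 3086 km.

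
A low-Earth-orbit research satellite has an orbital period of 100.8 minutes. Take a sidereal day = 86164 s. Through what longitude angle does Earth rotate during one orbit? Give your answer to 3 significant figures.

25.3°

T = 100.8 min = 6048.0 s.
During one orbit Earth rotates (6048.0 / 86164) × 360° = 25.27°.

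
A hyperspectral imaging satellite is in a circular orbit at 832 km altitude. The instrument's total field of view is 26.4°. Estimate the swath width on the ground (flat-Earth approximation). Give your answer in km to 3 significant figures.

Half-angle = 26.4°/2 = 13.2°.
Swath width ≈ 2h·tan(θ/2) = 2 × 832 × tan(13.2°) = 390.3 km.

390 km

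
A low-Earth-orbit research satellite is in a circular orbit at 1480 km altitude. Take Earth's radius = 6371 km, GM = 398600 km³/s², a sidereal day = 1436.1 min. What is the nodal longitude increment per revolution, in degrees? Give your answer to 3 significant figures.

28.9°

Semi-major axis a = 6371 + 1480 = 7851 km. Period T = 2π√(a³/μ) = 2π√(7851³/398600) = 6923.1 s = 115.38 min.
During one orbit Earth rotates (6923.1 / 86166) × 360° = 28.92°.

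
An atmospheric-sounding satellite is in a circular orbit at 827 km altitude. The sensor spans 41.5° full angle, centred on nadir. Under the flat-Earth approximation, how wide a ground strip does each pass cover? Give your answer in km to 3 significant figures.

Half-angle = 41.5°/2 = 20.75°.
Swath width ≈ 2h·tan(θ/2) = 2 × 827 × tan(20.75°) = 626.6 km.

627 km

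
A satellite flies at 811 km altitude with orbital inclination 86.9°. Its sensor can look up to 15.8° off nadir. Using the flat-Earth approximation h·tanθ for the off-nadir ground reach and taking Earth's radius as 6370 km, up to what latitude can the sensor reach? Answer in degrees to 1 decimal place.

For a prograde orbit the ground track reaches latitude ±i = ±86.9°.
Sensor half-swath on the ground ≈ 811·tan(15.8°) = 229 km = 2.06° of latitude.
Maximum observable latitude ≈ 86.9 + 2.06 = 89.0°.

89.0°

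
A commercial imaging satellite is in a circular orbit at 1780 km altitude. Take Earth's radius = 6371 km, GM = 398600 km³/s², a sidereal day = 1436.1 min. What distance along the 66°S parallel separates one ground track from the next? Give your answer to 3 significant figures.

1380 km

Semi-major axis a = 6371 + 1780 = 8151 km. Period T = 2π√(a³/μ) = 2π√(8151³/398600) = 7323.6 s = 122.06 min.
Node shift per orbit = (7323.6/86166) × 360° = 30.60°.
Equatorial spacing = 30.60 × 111.2 km/° = 3402 km.
At 66° latitude, spacing = 3402 × cos(66°) = 1384 km.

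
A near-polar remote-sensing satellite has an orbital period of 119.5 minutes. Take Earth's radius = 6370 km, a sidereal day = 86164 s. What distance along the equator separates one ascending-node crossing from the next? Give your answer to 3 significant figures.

T = 119.5 min = 7170.0 s.
During one orbit Earth rotates (7170.0 / 86164) × 360° = 29.96°.
At the equator that is 29.96° × (2π·6370/360) km/° = 29.96 × 111.2 = 3331 km.

3330 km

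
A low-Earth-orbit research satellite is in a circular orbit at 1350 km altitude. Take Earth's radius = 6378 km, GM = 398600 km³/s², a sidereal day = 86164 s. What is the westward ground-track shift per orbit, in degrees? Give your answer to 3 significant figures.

Semi-major axis a = 6378 + 1350 = 7728 km. Period T = 2π√(a³/μ) = 2π√(7728³/398600) = 6761.0 s = 112.68 min.
During one orbit Earth rotates (6761.0 / 86164) × 360° = 28.25°.

28.2°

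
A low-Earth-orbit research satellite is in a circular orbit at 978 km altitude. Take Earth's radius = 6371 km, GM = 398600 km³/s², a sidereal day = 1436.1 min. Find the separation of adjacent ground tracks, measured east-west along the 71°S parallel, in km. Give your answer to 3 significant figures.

948 km

Semi-major axis a = 6371 + 978 = 7349 km. Period T = 2π√(a³/μ) = 2π√(7349³/398600) = 6269.8 s = 104.50 min.
Node shift per orbit = (6269.8/86166) × 360° = 26.20°.
Equatorial spacing = 26.20 × 111.2 km/° = 2913 km.
At 71° latitude, spacing = 2913 × cos(71°) = 948 km.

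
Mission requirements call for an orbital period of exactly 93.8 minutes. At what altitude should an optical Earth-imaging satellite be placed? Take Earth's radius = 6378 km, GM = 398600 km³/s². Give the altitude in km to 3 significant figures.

T = 93.8 min = 5628.0 s.
From T = 2π√(a³/μ): a = (μ T²/4π²)^(1/3) = (398600 × 5628.0² / 4π²)^(1/3) = 6839 km.
Altitude h = a − R = 6839 − 6378 = 461 km.

461 km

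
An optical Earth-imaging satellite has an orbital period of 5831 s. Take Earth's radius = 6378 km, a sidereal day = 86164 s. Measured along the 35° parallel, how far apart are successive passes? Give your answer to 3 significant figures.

Node shift per orbit = (5831.0/86164) × 360° = 24.36°.
Equatorial spacing = 24.36 × 111.3 km/° = 2712 km.
At 35° latitude, spacing = 2712 × cos(35°) = 2221 km.

2220 km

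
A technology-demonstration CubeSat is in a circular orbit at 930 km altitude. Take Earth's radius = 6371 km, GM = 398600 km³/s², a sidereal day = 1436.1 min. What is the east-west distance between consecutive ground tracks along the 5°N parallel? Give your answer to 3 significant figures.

2870 km

Semi-major axis a = 6371 + 930 = 7301 km. Period T = 2π√(a³/μ) = 2π√(7301³/398600) = 6208.5 s = 103.47 min.
Node shift per orbit = (6208.5/86166) × 360° = 25.94°.
Equatorial spacing = 25.94 × 111.2 km/° = 2884 km.
At 5° latitude, spacing = 2884 × cos(5°) = 2873 km.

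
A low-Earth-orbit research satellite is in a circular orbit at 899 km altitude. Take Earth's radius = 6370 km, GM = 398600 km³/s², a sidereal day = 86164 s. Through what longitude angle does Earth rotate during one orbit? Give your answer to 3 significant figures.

Semi-major axis a = 6370 + 899 = 7269 km. Period T = 2π√(a³/μ) = 2π√(7269³/398600) = 6167.7 s = 102.79 min.
During one orbit Earth rotates (6167.7 / 86164) × 360° = 25.77°.

25.8°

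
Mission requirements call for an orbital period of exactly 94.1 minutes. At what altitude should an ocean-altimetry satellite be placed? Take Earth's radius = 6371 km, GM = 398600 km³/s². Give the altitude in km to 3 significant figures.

T = 94.1 min = 5646.0 s.
From T = 2π√(a³/μ): a = (μ T²/4π²)^(1/3) = (398600 × 5646.0² / 4π²)^(1/3) = 6853 km.
Altitude h = a − R = 6853 − 6371 = 482 km.

482 km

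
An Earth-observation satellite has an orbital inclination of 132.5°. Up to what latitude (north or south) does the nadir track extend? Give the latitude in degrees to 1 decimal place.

Retrograde orbit: the ground track reaches ±(180° − i) = ±(180 − 132.5) = ±47.5°.

47.5°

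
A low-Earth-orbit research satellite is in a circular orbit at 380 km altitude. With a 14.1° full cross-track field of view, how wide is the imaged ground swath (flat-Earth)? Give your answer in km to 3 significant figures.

Half-angle = 14.1°/2 = 7.05°.
Swath width ≈ 2h·tan(θ/2) = 2 × 380 × tan(7.05°) = 94.0 km.

94.0 km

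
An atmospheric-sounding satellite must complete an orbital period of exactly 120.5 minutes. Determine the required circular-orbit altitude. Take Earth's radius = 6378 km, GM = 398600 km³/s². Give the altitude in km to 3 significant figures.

1700 km

T = 120.5 min = 7230.0 s.
From T = 2π√(a³/μ): a = (μ T²/4π²)^(1/3) = (398600 × 7230.0² / 4π²)^(1/3) = 8081 km.
Altitude h = a − R = 8081 − 6378 = 1703 km.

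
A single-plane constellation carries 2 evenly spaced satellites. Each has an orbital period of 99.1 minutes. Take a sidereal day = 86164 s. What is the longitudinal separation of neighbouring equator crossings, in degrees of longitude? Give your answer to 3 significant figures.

T = 99.1 min = 5946.0 s.
Single-satellite node shift = (5946.0/86164) × 360° = 24.84°.
With 2 satellites evenly phased, successive equator crossings are 24.84/2 = 12.421° apart.

12.4°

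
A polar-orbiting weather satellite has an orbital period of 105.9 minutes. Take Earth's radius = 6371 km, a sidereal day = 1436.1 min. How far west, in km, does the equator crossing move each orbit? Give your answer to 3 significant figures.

T = 105.9 min = 6354.0 s.
During one orbit Earth rotates (6354.0 / 86166) × 360° = 26.55°.
At the equator that is 26.55° × (2π·6371/360) km/° = 26.55 × 111.2 = 2952 km.

2950 km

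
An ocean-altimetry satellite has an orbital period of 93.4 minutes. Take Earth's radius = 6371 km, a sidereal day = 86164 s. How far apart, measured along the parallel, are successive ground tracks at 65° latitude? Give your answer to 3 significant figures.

1100 km

T = 93.4 min = 5604.0 s.
Node shift per orbit = (5604.0/86164) × 360° = 23.41°.
Equatorial spacing = 23.41 × 111.2 km/° = 2604 km.
At 65° latitude, spacing = 2604 × cos(65°) = 1100 km.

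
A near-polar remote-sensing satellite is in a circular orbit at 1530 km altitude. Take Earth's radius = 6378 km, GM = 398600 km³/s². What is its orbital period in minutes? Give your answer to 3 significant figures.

Semi-major axis a = 6378 + 1530 = 7908 km. Period T = 2π√(a³/μ) = 2π√(7908³/398600) = 6998.6 s = 116.64 min.

117 min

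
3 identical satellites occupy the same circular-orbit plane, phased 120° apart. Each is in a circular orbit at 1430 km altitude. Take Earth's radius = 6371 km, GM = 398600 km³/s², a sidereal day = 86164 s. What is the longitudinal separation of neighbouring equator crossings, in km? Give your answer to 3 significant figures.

1060 km

Semi-major axis a = 6371 + 1430 = 7801 km. Period T = 2π√(a³/μ) = 2π√(7801³/398600) = 6857.0 s = 114.28 min.
Single-satellite node shift = (6857.0/86164) × 360° = 28.65°.
With 3 satellites evenly phased, successive equator crossings are 28.65/3 = 9.550° apart.
That is 9.550 × 111.2 = 1062 km at the equator.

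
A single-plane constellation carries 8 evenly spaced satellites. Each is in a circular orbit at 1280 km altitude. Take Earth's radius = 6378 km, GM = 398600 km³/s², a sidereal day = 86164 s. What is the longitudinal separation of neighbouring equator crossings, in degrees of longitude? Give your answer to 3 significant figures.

Semi-major axis a = 6378 + 1280 = 7658 km. Period T = 2π√(a³/μ) = 2π√(7658³/398600) = 6669.4 s = 111.16 min.
Single-satellite node shift = (6669.4/86164) × 360° = 27.87°.
With 8 satellites evenly phased, successive equator crossings are 27.87/8 = 3.483° apart.

3.48°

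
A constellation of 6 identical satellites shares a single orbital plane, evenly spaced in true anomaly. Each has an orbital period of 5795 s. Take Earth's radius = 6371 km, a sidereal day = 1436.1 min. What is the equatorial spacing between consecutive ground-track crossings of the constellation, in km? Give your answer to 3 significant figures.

Single-satellite node shift = (5795.0/86166) × 360° = 24.21°.
With 6 satellites evenly phased, successive equator crossings are 24.21/6 = 4.035° apart.
That is 4.035 × 111.2 = 449 km at the equator.

449 km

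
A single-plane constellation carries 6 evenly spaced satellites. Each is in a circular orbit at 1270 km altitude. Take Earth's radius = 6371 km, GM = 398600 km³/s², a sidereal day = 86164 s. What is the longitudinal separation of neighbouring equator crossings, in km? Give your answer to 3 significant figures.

515 km

Semi-major axis a = 6371 + 1270 = 7641 km. Period T = 2π√(a³/μ) = 2π√(7641³/398600) = 6647.2 s = 110.79 min.
Single-satellite node shift = (6647.2/86164) × 360° = 27.77°.
With 6 satellites evenly phased, successive equator crossings are 27.77/6 = 4.629° apart.
That is 4.629 × 111.2 = 515 km at the equator.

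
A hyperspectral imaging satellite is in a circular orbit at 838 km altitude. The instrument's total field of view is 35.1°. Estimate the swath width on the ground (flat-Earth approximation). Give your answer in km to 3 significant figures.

Half-angle = 35.1°/2 = 17.55°.
Swath width ≈ 2h·tan(θ/2) = 2 × 838 × tan(17.55°) = 530.0 km.

530 km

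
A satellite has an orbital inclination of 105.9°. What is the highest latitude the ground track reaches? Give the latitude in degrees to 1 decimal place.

74.1°

Retrograde orbit: the ground track reaches ±(180° − i) = ±(180 − 105.9) = ±74.1°.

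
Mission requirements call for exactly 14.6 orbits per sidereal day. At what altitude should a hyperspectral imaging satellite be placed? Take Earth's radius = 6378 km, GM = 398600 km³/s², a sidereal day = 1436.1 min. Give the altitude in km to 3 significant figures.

681 km

Required period T = 86166 / 14.6 = 5901.8 s.
From T = 2π√(a³/μ): a = (μ T²/4π²)^(1/3) = (398600 × 5901.8² / 4π²)^(1/3) = 7059 km.
Altitude h = a − R = 7059 − 6378 = 681 km.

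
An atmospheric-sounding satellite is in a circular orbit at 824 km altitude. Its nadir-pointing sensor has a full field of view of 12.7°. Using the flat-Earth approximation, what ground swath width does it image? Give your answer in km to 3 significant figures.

183 km

Half-angle = 12.7°/2 = 6.35°.
Swath width ≈ 2h·tan(θ/2) = 2 × 824 × tan(6.35°) = 183.4 km.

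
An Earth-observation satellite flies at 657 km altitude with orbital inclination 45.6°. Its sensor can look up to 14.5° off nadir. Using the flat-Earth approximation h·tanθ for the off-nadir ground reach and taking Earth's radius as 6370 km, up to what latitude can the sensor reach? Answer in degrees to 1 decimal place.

47.1°

For a prograde orbit the ground track reaches latitude ±i = ±45.6°.
Sensor half-swath on the ground ≈ 657·tan(14.5°) = 170 km = 1.53° of latitude.
Maximum observable latitude ≈ 45.6 + 1.53 = 47.1°.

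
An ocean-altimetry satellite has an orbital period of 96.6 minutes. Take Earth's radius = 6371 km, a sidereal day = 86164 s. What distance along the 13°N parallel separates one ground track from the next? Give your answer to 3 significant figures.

T = 96.6 min = 5796.0 s.
Node shift per orbit = (5796.0/86164) × 360° = 24.22°.
Equatorial spacing = 24.22 × 111.2 km/° = 2693 km.
At 13° latitude, spacing = 2693 × cos(13°) = 2624 km.

2620 km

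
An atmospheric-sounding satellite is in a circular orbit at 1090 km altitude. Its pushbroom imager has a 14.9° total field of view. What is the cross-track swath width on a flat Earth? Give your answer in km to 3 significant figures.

285 km

Half-angle = 14.9°/2 = 7.45°.
Swath width ≈ 2h·tan(θ/2) = 2 × 1090 × tan(7.45°) = 285.1 km.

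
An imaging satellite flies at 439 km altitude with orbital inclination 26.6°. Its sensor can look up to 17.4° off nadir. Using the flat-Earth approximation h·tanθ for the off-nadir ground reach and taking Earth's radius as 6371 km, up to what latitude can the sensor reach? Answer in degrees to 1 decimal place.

27.8°

For a prograde orbit the ground track reaches latitude ±i = ±26.6°.
Sensor half-swath on the ground ≈ 439·tan(17.4°) = 138 km = 1.24° of latitude.
Maximum observable latitude ≈ 26.6 + 1.24 = 27.8°.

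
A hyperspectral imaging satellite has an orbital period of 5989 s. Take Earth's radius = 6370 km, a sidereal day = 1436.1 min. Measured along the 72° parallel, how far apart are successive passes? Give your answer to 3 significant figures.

Node shift per orbit = (5989.0/86166) × 360° = 25.02°.
Equatorial spacing = 25.02 × 111.2 km/° = 2782 km.
At 72° latitude, spacing = 2782 × cos(72°) = 860 km.

860 km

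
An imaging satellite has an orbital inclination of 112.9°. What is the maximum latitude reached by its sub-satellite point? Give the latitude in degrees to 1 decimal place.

67.1°

Retrograde orbit: the ground track reaches ±(180° − i) = ±(180 − 112.9) = ±67.1°.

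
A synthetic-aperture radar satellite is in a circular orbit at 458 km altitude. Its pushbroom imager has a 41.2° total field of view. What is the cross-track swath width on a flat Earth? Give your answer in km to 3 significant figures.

344 km

Half-angle = 41.2°/2 = 20.6°.
Swath width ≈ 2h·tan(θ/2) = 2 × 458 × tan(20.6°) = 344.3 km.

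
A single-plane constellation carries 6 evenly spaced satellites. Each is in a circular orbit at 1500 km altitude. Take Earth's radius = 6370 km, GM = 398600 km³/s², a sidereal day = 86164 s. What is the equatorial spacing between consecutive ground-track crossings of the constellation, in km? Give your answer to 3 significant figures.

Semi-major axis a = 6370 + 1500 = 7870 km. Period T = 2π√(a³/μ) = 2π√(7870³/398600) = 6948.2 s = 115.80 min.
Single-satellite node shift = (6948.2/86164) × 360° = 29.03°.
With 6 satellites evenly phased, successive equator crossings are 29.03/6 = 4.838° apart.
That is 4.838 × 111.2 = 538 km at the equator.

538 km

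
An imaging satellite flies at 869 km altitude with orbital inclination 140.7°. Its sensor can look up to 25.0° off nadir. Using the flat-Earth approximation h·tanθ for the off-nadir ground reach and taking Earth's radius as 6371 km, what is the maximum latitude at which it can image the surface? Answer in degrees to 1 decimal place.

42.9°

Retrograde orbit: the ground track reaches ±(180° − i) = ±(180 − 140.7) = ±39.3°.
Sensor half-swath on the ground ≈ 869·tan(25.0°) = 405 km = 3.64° of latitude.
Maximum observable latitude ≈ 39.3 + 3.64 = 42.9°.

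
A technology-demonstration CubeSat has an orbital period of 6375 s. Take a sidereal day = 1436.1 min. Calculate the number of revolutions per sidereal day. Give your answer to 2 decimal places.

13.52

Orbits per sidereal day = 86166 / 6375.0 = 13.516.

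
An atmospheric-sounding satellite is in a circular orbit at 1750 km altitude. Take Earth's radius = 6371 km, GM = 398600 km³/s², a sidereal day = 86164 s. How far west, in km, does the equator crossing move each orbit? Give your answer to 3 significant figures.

Semi-major axis a = 6371 + 1750 = 8121 km. Period T = 2π√(a³/μ) = 2π√(8121³/398600) = 7283.3 s = 121.39 min.
During one orbit Earth rotates (7283.3 / 86164) × 360° = 30.43°.
At the equator that is 30.43° × (2π·6371/360) km/° = 30.43 × 111.2 = 3384 km.

3380 km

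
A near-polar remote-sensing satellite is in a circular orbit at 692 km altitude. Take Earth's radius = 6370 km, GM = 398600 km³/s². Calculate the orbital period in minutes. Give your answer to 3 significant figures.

98.4 min

Semi-major axis a = 6370 + 692 = 7062 km. Period T = 2π√(a³/μ) = 2π√(7062³/398600) = 5906.1 s = 98.44 min.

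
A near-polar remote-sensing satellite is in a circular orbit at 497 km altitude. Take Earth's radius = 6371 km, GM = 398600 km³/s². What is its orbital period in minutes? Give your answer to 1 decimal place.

Semi-major axis a = 6371 + 497 = 6868 km. Period T = 2π√(a³/μ) = 2π√(6868³/398600) = 5664.4 s = 94.41 min.

94.4 min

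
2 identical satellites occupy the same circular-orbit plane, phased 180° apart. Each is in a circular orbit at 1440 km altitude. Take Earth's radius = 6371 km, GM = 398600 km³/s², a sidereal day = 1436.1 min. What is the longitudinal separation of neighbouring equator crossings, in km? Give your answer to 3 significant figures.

1600 km

Semi-major axis a = 6371 + 1440 = 7811 km. Period T = 2π√(a³/μ) = 2π√(7811³/398600) = 6870.2 s = 114.50 min.
Single-satellite node shift = (6870.2/86166) × 360° = 28.70°.
With 2 satellites evenly phased, successive equator crossings are 28.70/2 = 14.352° apart.
That is 14.352 × 111.2 = 1596 km at the equator.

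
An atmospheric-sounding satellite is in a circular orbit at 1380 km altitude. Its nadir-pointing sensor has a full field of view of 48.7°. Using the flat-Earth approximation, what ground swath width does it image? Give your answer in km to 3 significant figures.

Half-angle = 48.7°/2 = 24.35°.
Swath width ≈ 2h·tan(θ/2) = 2 × 1380 × tan(24.35°) = 1249.1 km.

1250 km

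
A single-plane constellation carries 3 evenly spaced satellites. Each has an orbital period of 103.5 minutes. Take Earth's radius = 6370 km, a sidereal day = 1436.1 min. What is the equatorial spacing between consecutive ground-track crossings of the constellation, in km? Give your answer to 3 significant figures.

T = 103.5 min = 6210.0 s.
Single-satellite node shift = (6210.0/86166) × 360° = 25.95°.
With 3 satellites evenly phased, successive equator crossings are 25.95/3 = 8.648° apart.
That is 8.648 × 111.2 = 962 km at the equator.

962 km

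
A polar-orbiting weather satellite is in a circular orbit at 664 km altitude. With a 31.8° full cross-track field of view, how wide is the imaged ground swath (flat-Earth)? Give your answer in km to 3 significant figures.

378 km

Half-angle = 31.8°/2 = 15.9°.
Swath width ≈ 2h·tan(θ/2) = 2 × 664 × tan(15.9°) = 378.3 km.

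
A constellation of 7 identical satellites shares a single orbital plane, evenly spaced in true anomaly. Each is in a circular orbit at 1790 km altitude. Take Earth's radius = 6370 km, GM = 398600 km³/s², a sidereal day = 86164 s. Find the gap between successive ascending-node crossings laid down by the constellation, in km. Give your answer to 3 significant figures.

Semi-major axis a = 6370 + 1790 = 8160 km. Period T = 2π√(a³/μ) = 2π√(8160³/398600) = 7335.8 s = 122.26 min.
Single-satellite node shift = (7335.8/86164) × 360° = 30.65°.
With 7 satellites evenly phased, successive equator crossings are 30.65/7 = 4.378° apart.
That is 4.378 × 111.2 = 487 km at the equator.

487 km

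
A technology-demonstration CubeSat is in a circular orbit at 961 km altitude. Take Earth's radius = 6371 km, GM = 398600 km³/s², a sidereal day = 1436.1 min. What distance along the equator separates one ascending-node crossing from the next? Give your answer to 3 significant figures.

Semi-major axis a = 6371 + 961 = 7332 km. Period T = 2π√(a³/μ) = 2π√(7332³/398600) = 6248.1 s = 104.13 min.
During one orbit Earth rotates (6248.1 / 86166) × 360° = 26.10°.
At the equator that is 26.10° × (2π·6371/360) km/° = 26.10 × 111.2 = 2903 km.

2900 km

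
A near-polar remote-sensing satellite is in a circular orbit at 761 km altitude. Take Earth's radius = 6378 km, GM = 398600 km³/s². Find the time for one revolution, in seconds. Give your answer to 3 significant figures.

Semi-major axis a = 6378 + 761 = 7139 km. Period T = 2π√(a³/μ) = 2π√(7139³/398600) = 6003.0 s = 100.05 min.

6000 seconds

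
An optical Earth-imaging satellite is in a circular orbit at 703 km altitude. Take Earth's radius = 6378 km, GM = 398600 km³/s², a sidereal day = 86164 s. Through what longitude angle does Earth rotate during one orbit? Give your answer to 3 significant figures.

24.8°

Semi-major axis a = 6378 + 703 = 7081 km. Period T = 2π√(a³/μ) = 2π√(7081³/398600) = 5930.0 s = 98.83 min.
During one orbit Earth rotates (5930.0 / 86164) × 360° = 24.78°.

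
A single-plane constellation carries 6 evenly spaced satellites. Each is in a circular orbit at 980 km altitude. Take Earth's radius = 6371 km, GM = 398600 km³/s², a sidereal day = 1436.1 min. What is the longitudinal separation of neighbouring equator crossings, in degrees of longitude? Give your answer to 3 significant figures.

4.37°

Semi-major axis a = 6371 + 980 = 7351 km. Period T = 2π√(a³/μ) = 2π√(7351³/398600) = 6272.4 s = 104.54 min.
Single-satellite node shift = (6272.4/86166) × 360° = 26.21°.
With 6 satellites evenly phased, successive equator crossings are 26.21/6 = 4.368° apart.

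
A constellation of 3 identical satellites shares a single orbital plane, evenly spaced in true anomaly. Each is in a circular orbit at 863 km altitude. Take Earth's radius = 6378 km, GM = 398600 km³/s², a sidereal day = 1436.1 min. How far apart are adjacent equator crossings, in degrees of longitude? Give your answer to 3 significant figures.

8.54°

Semi-major axis a = 6378 + 863 = 7241 km. Period T = 2π√(a³/μ) = 2π√(7241³/398600) = 6132.1 s = 102.20 min.
Single-satellite node shift = (6132.1/86166) × 360° = 25.62°.
With 3 satellites evenly phased, successive equator crossings are 25.62/3 = 8.540° apart.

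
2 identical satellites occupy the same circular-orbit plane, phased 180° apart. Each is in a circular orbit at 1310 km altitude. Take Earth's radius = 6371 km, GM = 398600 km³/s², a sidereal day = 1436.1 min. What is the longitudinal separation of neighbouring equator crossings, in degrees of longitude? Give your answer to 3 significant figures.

14.0°

Semi-major axis a = 6371 + 1310 = 7681 km. Period T = 2π√(a³/μ) = 2π√(7681³/398600) = 6699.4 s = 111.66 min.
Single-satellite node shift = (6699.4/86166) × 360° = 27.99°.
With 2 satellites evenly phased, successive equator crossings are 27.99/2 = 13.995° apart.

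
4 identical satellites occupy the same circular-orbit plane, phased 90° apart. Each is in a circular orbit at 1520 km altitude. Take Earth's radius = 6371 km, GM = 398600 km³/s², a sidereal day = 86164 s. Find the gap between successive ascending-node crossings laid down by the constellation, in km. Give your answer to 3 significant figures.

810 km

Semi-major axis a = 6371 + 1520 = 7891 km. Period T = 2π√(a³/μ) = 2π√(7891³/398600) = 6976.0 s = 116.27 min.
Single-satellite node shift = (6976.0/86164) × 360° = 29.15°.
With 4 satellites evenly phased, successive equator crossings are 29.15/4 = 7.287° apart.
That is 7.287 × 111.2 = 810 km at the equator.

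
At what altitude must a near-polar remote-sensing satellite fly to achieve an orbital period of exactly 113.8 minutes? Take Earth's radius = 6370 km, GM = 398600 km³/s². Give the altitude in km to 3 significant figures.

1410 km

T = 113.8 min = 6828.0 s.
From T = 2π√(a³/μ): a = (μ T²/4π²)^(1/3) = (398600 × 6828.0² / 4π²)^(1/3) = 7779 km.
Altitude h = a − R = 7779 − 6370 = 1409 km.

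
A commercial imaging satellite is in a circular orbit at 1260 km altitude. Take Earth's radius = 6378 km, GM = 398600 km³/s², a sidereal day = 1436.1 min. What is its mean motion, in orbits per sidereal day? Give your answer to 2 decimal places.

Semi-major axis a = 6378 + 1260 = 7638 km. Period T = 2π√(a³/μ) = 2π√(7638³/398600) = 6643.3 s = 110.72 min.
Orbits per sidereal day = 86166 / 6643.3 = 12.970.

12.97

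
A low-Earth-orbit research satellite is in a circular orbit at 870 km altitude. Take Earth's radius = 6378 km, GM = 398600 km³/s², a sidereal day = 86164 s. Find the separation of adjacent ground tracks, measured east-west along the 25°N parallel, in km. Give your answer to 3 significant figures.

Semi-major axis a = 6378 + 870 = 7248 km. Period T = 2π√(a³/μ) = 2π√(7248³/398600) = 6141.0 s = 102.35 min.
Node shift per orbit = (6141.0/86164) × 360° = 25.66°.
Equatorial spacing = 25.66 × 111.3 km/° = 2856 km.
At 25° latitude, spacing = 2856 × cos(25°) = 2589 km.

2590 km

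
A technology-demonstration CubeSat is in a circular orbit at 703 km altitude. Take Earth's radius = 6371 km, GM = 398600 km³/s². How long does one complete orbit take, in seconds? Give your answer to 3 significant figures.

Semi-major axis a = 6371 + 703 = 7074 km. Period T = 2π√(a³/μ) = 2π√(7074³/398600) = 5921.2 s = 98.69 min.

5920 seconds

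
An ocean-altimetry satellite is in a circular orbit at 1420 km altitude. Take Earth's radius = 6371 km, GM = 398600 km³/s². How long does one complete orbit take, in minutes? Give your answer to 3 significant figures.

114 min

Semi-major axis a = 6371 + 1420 = 7791 km. Period T = 2π√(a³/μ) = 2π√(7791³/398600) = 6843.9 s = 114.06 min.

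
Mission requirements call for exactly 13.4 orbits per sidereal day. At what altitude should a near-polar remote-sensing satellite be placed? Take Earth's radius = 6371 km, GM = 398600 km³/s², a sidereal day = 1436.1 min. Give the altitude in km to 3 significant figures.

1100 km

Required period T = 86166 / 13.4 = 6430.3 s.
From T = 2π√(a³/μ): a = (μ T²/4π²)^(1/3) = (398600 × 6430.3² / 4π²)^(1/3) = 7474 km.
Altitude h = a − R = 7474 − 6371 = 1103 km.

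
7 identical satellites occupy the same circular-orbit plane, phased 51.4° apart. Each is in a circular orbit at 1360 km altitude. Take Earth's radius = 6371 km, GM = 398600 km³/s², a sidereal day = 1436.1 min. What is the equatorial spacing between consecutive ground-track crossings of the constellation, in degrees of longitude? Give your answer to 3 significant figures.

Semi-major axis a = 6371 + 1360 = 7731 km. Period T = 2π√(a³/μ) = 2π√(7731³/398600) = 6765.0 s = 112.75 min.
Single-satellite node shift = (6765.0/86166) × 360° = 28.26°.
With 7 satellites evenly phased, successive equator crossings are 28.26/7 = 4.038° apart.

4.04°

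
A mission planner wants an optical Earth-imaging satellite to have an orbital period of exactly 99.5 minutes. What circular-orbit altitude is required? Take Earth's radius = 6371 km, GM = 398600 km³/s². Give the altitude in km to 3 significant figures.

T = 99.5 min = 5970.0 s.
From T = 2π√(a³/μ): a = (μ T²/4π²)^(1/3) = (398600 × 5970.0² / 4π²)^(1/3) = 7113 km.
Altitude h = a − R = 7113 − 6371 = 742 km.

742 km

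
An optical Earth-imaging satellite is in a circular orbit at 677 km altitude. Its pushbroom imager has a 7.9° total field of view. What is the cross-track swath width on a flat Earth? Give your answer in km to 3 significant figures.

93.5 km

Half-angle = 7.9°/2 = 3.95°.
Swath width ≈ 2h·tan(θ/2) = 2 × 677 × tan(3.95°) = 93.5 km.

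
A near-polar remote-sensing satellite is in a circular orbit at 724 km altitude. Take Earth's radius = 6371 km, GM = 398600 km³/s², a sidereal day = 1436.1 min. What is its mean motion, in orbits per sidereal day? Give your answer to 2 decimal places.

Semi-major axis a = 6371 + 724 = 7095 km. Period T = 2π√(a³/μ) = 2π√(7095³/398600) = 5947.6 s = 99.13 min.
Orbits per sidereal day = 86166 / 5947.6 = 14.488.

14.49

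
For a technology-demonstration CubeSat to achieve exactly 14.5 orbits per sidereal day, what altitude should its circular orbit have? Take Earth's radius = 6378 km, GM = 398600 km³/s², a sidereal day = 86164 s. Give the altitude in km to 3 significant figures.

Required period T = 86164 / 14.5 = 5942.3 s.
From T = 2π√(a³/μ): a = (μ T²/4π²)^(1/3) = (398600 × 5942.3² / 4π²)^(1/3) = 7091 km.
Altitude h = a − R = 7091 − 6378 = 713 km.

713 km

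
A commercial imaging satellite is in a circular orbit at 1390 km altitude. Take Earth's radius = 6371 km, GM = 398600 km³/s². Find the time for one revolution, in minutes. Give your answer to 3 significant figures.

113 min

Semi-major axis a = 6371 + 1390 = 7761 km. Period T = 2π√(a³/μ) = 2π√(7761³/398600) = 6804.4 s = 113.41 min.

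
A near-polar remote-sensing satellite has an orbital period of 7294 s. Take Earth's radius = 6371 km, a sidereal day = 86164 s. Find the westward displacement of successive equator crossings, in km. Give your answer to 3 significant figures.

3390 km

During one orbit Earth rotates (7294.0 / 86164) × 360° = 30.47°.
At the equator that is 30.47° × (2π·6371/360) km/° = 30.47 × 111.2 = 3389 km.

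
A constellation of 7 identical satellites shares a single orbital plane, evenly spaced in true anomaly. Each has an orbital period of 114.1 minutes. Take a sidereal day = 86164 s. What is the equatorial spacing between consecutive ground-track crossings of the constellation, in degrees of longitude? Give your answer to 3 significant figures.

T = 114.1 min = 6846.0 s.
Single-satellite node shift = (6846.0/86164) × 360° = 28.60°.
With 7 satellites evenly phased, successive equator crossings are 28.60/7 = 4.086° apart.

4.09°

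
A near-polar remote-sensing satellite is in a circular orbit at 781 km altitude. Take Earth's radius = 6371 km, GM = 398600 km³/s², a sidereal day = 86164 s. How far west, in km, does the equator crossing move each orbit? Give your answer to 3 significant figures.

2800 km

Semi-major axis a = 6371 + 781 = 7152 km. Period T = 2π√(a³/μ) = 2π√(7152³/398600) = 6019.4 s = 100.32 min.
During one orbit Earth rotates (6019.4 / 86164) × 360° = 25.15°.
At the equator that is 25.15° × (2π·6371/360) km/° = 25.15 × 111.2 = 2796 km.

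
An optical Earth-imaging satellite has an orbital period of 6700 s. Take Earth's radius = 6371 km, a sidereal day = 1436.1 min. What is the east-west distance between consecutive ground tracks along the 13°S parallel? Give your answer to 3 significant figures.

3030 km

Node shift per orbit = (6700.0/86166) × 360° = 27.99°.
Equatorial spacing = 27.99 × 111.2 km/° = 3113 km.
At 13° latitude, spacing = 3113 × cos(13°) = 3033 km.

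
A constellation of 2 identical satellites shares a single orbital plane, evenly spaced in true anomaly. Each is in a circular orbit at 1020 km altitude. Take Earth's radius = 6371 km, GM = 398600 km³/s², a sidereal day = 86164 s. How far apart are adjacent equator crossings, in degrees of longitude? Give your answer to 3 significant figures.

Semi-major axis a = 6371 + 1020 = 7391 km. Period T = 2π√(a³/μ) = 2π√(7391³/398600) = 6323.6 s = 105.39 min.
Single-satellite node shift = (6323.6/86164) × 360° = 26.42°.
With 2 satellites evenly phased, successive equator crossings are 26.42/2 = 13.210° apart.

13.2°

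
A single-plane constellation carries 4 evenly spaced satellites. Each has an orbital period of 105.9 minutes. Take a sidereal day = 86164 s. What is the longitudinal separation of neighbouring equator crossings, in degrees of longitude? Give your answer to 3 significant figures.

6.64°

T = 105.9 min = 6354.0 s.
Single-satellite node shift = (6354.0/86164) × 360° = 26.55°.
With 4 satellites evenly phased, successive equator crossings are 26.55/4 = 6.637° apart.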